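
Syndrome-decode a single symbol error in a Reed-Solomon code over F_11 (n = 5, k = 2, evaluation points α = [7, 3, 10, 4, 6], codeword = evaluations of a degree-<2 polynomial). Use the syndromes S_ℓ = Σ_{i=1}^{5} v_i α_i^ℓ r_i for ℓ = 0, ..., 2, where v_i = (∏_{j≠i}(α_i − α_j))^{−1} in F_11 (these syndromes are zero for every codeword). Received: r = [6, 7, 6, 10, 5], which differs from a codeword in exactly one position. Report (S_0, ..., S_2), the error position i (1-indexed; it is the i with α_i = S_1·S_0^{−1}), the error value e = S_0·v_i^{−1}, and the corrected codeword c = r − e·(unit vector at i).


S = (8, 1, 7), error at position 1, error magnitude e = 9, c = [8, 7, 6, 10, 5].

Step 1: column multipliers v_i = (∏_{j≠i}(α_i − α_j))^{−1} mod 11.
  i = 1 (α = 7): (7−3)(7−10)(7−4)(7−6) = 4·(−3)·3·1 = −36 ≡ 8, so v_1 = 8^{−1} = 7 (mod 11).
  i = 2 (α = 3): (3−7)(3−10)(3−4)(3−6) = (−4)·(−7)·(−1)·(−3) = 84 ≡ 7, so v_2 = 7^{−1} = 8 (mod 11).
  i = 3 (α = 10): (10−7)(10−3)(10−4)(10−6) = 3·7·6·4 = 504 ≡ 9, so v_3 = 9^{−1} = 5 (mod 11).
  i = 4 (α = 4): (4−7)(4−3)(4−10)(4−6) = (−3)·1·(−6)·(−2) = −36 ≡ 8, so v_4 = 8^{−1} = 7 (mod 11).
  i = 5 (α = 6): (6−7)(6−3)(6−10)(6−4) = (−1)·3·(−4)·2 = 24 ≡ 2, so v_5 = 2^{−1} = 6 (mod 11).
  v = [7, 8, 5, 7, 6].
Step 2: syndromes of r = [6, 7, 6, 10, 5] (all sums mod 11).
  S_0 = Σ v_i r_i = 7·6 + 8·7 + 5·6 + 7·10 + 6·5 = 228 ≡ 8.
  S_1 = Σ v_i α_i r_i = 7·7·6 + 8·3·7 + 5·10·6 + 7·4·10 + 6·6·5 = 1222 ≡ 1.
  α_i^2 mod 11 = [5, 9, 1, 5, 3].
  S_2 = Σ v_i α_i^2 r_i = 7·5·6 + 8·9·7 + 5·1·6 + 7·5·10 + 6·3·5 = 1184 ≡ 7.
  S = (8, 1, 7) ≠ 0, so r is not a codeword (an error is present).
Step 3: locate the error. For a single error e at position i, S_ℓ = v_i·e·α_i^ℓ, so α_err = S_1/S_0.
  S_0^{−1} = 8^{−1} = 7 (mod 11), so α_err = 1·7 = 7 ≡ 7 = α_1. Error position i = 1.
  Consistency check: S_2/S_1 = 7·1 = 7 ≡ 7 = α_err ✓ (single-error assumption holds).
Step 4: error magnitude e = S_0/v_1 = S_0·∏_{j≠1}(α_1 − α_j) = 8·8 = 64 ≡ 9 (mod 11).
Step 5: correct position 1: c_1 = r_1 − e = 6 − 9 ≡ 8 (mod 11). Hence c = [8, 7, 6, 10, 5].
  Check: interpolating c through the α_i gives m(x) = 9 + 3·x (degree < 2) with m(α_i) = c_i for every i, so c is indeed a codeword.


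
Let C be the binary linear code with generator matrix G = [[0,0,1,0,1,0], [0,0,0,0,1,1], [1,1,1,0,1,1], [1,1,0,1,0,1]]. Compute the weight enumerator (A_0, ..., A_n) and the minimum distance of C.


Weight distribution: A_0 = 1, A_1 = 1, A_2 = 3, A_3 = 6, A_4 = 3, A_5 = 1, A_6 = 1. Minimum distance d = 1.

Enumerate all 2^4 = 16 messages m ∈ F_2^4.
For each, compute codeword c = mG in F_2^6, then tally its weight.
  m = 0000 → c = 000000, weight = 0.
  m = 1000 → c = 001010, weight = 2.
  m = 0100 → c = 000011, weight = 2.
  m = 1100 → c = 001001, weight = 2.
  m = 0010 → c = 111011, weight = 5.
  m = 1010 → c = 110001, weight = 3.
  m = 0110 → c = 111000, weight = 3.
  m = 1110 → c = 110010, weight = 3.
  m = 0001 → c = 110101, weight = 4.
  m = 1001 → c = 111111, weight = 6.
  m = 0101 → c = 110110, weight = 4.
  m = 1101 → c = 111100, weight = 4.
  m = 0011 → c = 001110, weight = 3.
  m = 1011 → c = 000100, weight = 1.
  m = 0111 → c = 001101, weight = 3.
  m = 1111 → c = 000111, weight = 3.
Tally weights:
  weight 0: 1 codewords.
  weight 1: 1 codewords.
  weight 2: 3 codewords.
  weight 3: 6 codewords.
  weight 4: 3 codewords.
  weight 5: 1 codewords.
  weight 6: 1 codewords.
Minimum distance d = smallest w > 0 with A_w > 0 = 1.
Sanity: Σ A_w = 16 = 2^4 = 16 ✓.


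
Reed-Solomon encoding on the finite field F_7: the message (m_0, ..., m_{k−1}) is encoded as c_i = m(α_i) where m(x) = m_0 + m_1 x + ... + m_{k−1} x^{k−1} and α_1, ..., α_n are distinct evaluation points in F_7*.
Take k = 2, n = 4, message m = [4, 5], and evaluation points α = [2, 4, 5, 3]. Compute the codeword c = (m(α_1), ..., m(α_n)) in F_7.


c = [0, 3, 1, 5]

Message polynomial: m(x) = 4 + 5·x (mod 7).
For each evaluation point α_i, compute m(α_i) mod 7:
  α_1 = 2: Horner steps 5 → 0, so m(2) = 0.
  α_2 = 4: Horner steps 5 → 3, so m(4) = 3.
  α_3 = 5: Horner steps 5 → 1, so m(5) = 1.
  α_4 = 3: Horner steps 5 → 5, so m(3) = 5.
Codeword c = [0, 3, 1, 5] ∈ F_7^4.


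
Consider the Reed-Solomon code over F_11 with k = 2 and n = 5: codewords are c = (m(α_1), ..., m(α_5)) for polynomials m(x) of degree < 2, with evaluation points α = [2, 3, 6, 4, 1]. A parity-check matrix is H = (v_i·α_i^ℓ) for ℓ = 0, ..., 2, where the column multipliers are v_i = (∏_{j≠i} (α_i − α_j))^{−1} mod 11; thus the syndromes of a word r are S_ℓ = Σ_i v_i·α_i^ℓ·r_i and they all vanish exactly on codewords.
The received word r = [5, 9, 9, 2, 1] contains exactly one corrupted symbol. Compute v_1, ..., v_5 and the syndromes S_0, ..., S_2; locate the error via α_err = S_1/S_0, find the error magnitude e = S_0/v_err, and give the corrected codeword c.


S = (1, 6, 3), error at position 3, error magnitude e = 10, c = [5, 9, 10, 2, 1].

Step 1: column multipliers v_i = (∏_{j≠i}(α_i − α_j))^{−1} mod 11.
  i = 1 (α = 2): (2−3)(2−6)(2−4)(2−1) = (−1)·(−4)·(−2)·1 = −8 ≡ 3, so v_1 = 3^{−1} = 4 (mod 11).
  i = 2 (α = 3): (3−2)(3−6)(3−4)(3−1) = 1·(−3)·(−1)·2 = 6 ≡ 6, so v_2 = 6^{−1} = 2 (mod 11).
  i = 3 (α = 6): (6−2)(6−3)(6−4)(6−1) = 4·3·2·5 = 120 ≡ 10, so v_3 = 10^{−1} = 10 (mod 11).
  i = 4 (α = 4): (4−2)(4−3)(4−6)(4−1) = 2·1·(−2)·3 = −12 ≡ 10, so v_4 = 10^{−1} = 10 (mod 11).
  i = 5 (α = 1): (1−2)(1−3)(1−6)(1−4) = (−1)·(−2)·(−5)·(−3) = 30 ≡ 8, so v_5 = 8^{−1} = 7 (mod 11).
  v = [4, 2, 10, 10, 7].
Step 2: syndromes of r = [5, 9, 9, 2, 1] (all sums mod 11).
  S_0 = Σ v_i r_i = 4·5 + 2·9 + 10·9 + 10·2 + 7·1 = 155 ≡ 1.
  S_1 = Σ v_i α_i r_i = 4·2·5 + 2·3·9 + 10·6·9 + 10·4·2 + 7·1·1 = 721 ≡ 6.
  α_i^2 mod 11 = [4, 9, 3, 5, 1].
  S_2 = Σ v_i α_i^2 r_i = 4·4·5 + 2·9·9 + 10·3·9 + 10·5·2 + 7·1·1 = 619 ≡ 3.
  S = (1, 6, 3) ≠ 0, so r is not a codeword (an error is present).
Step 3: locate the error. For a single error e at position i, S_ℓ = v_i·e·α_i^ℓ, so α_err = S_1/S_0.
  S_0^{−1} = 1^{−1} = 1 (mod 11), so α_err = 6·1 = 6 ≡ 6 = α_3. Error position i = 3.
  Consistency check: S_2/S_1 = 3·2 = 6 ≡ 6 = α_err ✓ (single-error assumption holds).
Step 4: error magnitude e = S_0/v_3 = S_0·∏_{j≠3}(α_3 − α_j) = 1·10 = 10 ≡ 10 (mod 11).
Step 5: correct position 3: c_3 = r_3 − e = 9 − 10 ≡ 10 (mod 11). Hence c = [5, 9, 10, 2, 1].
  Check: interpolating c through the α_i gives m(x) = 8 + 4·x (degree < 2) with m(α_i) = c_i for every i, so c is indeed a codeword.


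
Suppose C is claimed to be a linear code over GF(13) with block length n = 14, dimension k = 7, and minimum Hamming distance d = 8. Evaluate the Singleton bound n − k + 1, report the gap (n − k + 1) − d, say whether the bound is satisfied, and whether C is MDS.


Singleton RHS = n − k + 1 = 8, slack = 0, bound satisfied, MDS.

Singleton bound: d ≤ n − k + 1.
Here n = 14, k = 7, so n − k + 1 = 8.
Given d = 8, check d ≤ 8: YES.
Slack = (n − k + 1) − d = 0.
The code is MDS (slack = 0).
Description: the claimed parameters are [14, 7, 8]_13; such a code would be MDS (meets Singleton bound).


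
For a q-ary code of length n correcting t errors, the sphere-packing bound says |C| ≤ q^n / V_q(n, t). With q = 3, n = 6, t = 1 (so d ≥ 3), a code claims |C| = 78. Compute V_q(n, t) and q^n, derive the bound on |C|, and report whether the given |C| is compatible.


V_q(n, t) = 13, q^n = 729, Hamming bound = 56, |C| = 78 > bound (violated).

Step 1: Compute V_q(n, t) = Σ_{j=0}^1 C(n, j) (q−1)^j.
  j = 0: C(6,0)·(2)^0 = 1·1 = 1.
  j = 1: C(6,1)·(2)^1 = 6·2 = 12.
  V_q(n, t) = 1 + 12 = 13.
Step 2: q^n = 3^6 = 729.
Step 3: Hamming bound ⌊q^n / V_q(n,t)⌋ = ⌊729/13⌋ = 56.
Step 4: Compare |C| = 78 to 56: violated.
The claimed |C| lies above the Hamming bound, so no 3-ary code of length 6 with d ≥ 3 can have 78 codewords.


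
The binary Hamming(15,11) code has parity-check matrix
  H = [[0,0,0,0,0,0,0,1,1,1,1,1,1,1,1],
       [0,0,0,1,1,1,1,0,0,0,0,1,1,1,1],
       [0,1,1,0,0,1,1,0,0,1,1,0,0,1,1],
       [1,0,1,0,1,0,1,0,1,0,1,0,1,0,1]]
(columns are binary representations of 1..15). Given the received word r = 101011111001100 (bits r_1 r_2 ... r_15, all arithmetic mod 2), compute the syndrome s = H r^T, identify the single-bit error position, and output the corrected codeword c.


s = (0, 1, 1, 0)^T, error position = 6, corrected codeword c = 101010111001100

Compute s = H r^T mod 2 one row at a time:
  s_1 = 1 + 1 + 0 + 0 + 1 + 1 + 0 + 0 = 4 ≡ 0 (mod 2).
  s_2 = 0 + 1 + 1 + 1 + 1 + 1 + 0 + 0 = 5 ≡ 1 (mod 2).
  s_3 = 0 + 1 + 1 + 1 + 0 + 0 + 0 + 0 = 3 ≡ 1 (mod 2).
  s_4 = 1 + 1 + 1 + 1 + 1 + 0 + 1 + 0 = 6 ≡ 0 (mod 2).
s = (0, 1, 1, 0)^T — this equals column 6 of H (binary 0110), so error is at position 6.
Correct: flip bit 6 of r = 101011111001100 to get c = 101010111001100.


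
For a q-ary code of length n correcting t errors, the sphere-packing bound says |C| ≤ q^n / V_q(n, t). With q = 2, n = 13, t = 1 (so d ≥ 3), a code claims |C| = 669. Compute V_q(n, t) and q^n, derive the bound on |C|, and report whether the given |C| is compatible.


V_q(n, t) = 14, q^n = 8192, Hamming bound = 585, |C| = 669 > bound (violated).

Step 1: Compute V_q(n, t) = Σ_{j=0}^1 C(n, j) (q−1)^j.
  j = 0: C(13,0)·(1)^0 = 1·1 = 1.
  j = 1: C(13,1)·(1)^1 = 13·1 = 13.
  V_q(n, t) = 1 + 13 = 14.
Step 2: q^n = 2^13 = 8192.
Step 3: Hamming bound ⌊q^n / V_q(n,t)⌋ = ⌊8192/14⌋ = 585.
Step 4: Compare |C| = 669 to 585: violated.
The claimed |C| lies above the Hamming bound, so no 2-ary code of length 13 with d ≥ 3 can have 669 codewords.


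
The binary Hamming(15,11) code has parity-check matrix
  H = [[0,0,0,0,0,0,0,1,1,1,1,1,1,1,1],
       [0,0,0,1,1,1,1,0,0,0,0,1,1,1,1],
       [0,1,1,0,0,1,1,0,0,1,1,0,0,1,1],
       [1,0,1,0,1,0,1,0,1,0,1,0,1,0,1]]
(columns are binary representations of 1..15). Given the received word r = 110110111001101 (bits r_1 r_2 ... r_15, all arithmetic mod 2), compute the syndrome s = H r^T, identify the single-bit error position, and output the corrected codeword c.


s = (1, 0, 1, 0)^T, error position = 10, corrected codeword c = 110110111101101

Compute s = H r^T mod 2 one row at a time:
  s_1 = 1 + 1 + 0 + 0 + 1 + 1 + 0 + 1 = 5 ≡ 1 (mod 2).
  s_2 = 1 + 1 + 0 + 1 + 1 + 1 + 0 + 1 = 6 ≡ 0 (mod 2).
  s_3 = 1 + 0 + 0 + 1 + 0 + 0 + 0 + 1 = 3 ≡ 1 (mod 2).
  s_4 = 1 + 0 + 1 + 1 + 1 + 0 + 1 + 1 = 6 ≡ 0 (mod 2).
s = (1, 0, 1, 0)^T — this equals column 10 of H (binary 1010), so error is at position 10.
Correct: flip bit 10 of r = 110110111001101 to get c = 110110111101101.


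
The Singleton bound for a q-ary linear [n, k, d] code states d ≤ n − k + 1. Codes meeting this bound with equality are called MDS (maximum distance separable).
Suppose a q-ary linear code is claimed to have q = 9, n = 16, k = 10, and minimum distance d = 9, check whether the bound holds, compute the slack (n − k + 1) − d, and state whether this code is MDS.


Singleton RHS = n − k + 1 = 7, slack = -2, bound violated (no such code; not MDS).

Singleton bound: d ≤ n − k + 1.
Here n = 16, k = 10, so n − k + 1 = 7.
Given d = 9, check d ≤ 7: NO.
Slack = (n − k + 1) − d = -2.
The slack is negative: d = 9 exceeds n − k + 1 = 7 by 2, so the Singleton bound is violated and no linear [16, 10, 9]_9 code can exist. In particular it is not MDS (MDS requires d = n − k + 1 exactly).
Description: the claimed parameters are [16, 10, 9]_9; such a code would be impossible (violates the Singleton bound).


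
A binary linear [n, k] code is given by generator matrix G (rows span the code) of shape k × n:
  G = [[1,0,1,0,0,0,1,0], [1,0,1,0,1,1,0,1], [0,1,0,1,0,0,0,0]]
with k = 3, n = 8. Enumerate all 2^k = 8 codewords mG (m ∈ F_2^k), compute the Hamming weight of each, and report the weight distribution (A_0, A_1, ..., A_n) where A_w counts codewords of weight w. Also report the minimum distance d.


Weight distribution: A_0 = 1, A_2 = 1, A_3 = 1, A_4 = 1, A_5 = 2, A_6 = 1, A_7 = 1. Minimum distance d = 2.

Enumerate all 2^3 = 8 messages m ∈ F_2^3.
For each, compute codeword c = mG in F_2^8, then tally its weight.
  m = 000 → c = 00000000, weight = 0.
  m = 100 → c = 10100010, weight = 3.
  m = 010 → c = 10101101, weight = 5.
  m = 110 → c = 00001111, weight = 4.
  m = 001 → c = 01010000, weight = 2.
  m = 101 → c = 11110010, weight = 5.
  m = 011 → c = 11111101, weight = 7.
  m = 111 → c = 01011111, weight = 6.
Tally weights:
  weight 0: 1 codewords.
  weight 2: 1 codewords.
  weight 3: 1 codewords.
  weight 4: 1 codewords.
  weight 5: 2 codewords.
  weight 6: 1 codewords.
  weight 7: 1 codewords.
Minimum distance d = smallest w > 0 with A_w > 0 = 2.
Sanity: Σ A_w = 8 = 2^3 = 8 ✓.


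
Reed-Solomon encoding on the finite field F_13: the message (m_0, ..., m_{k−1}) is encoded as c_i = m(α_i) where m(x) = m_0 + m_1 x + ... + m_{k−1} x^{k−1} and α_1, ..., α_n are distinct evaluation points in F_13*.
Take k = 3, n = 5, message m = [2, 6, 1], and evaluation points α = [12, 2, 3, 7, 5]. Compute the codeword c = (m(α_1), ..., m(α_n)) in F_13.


c = [10, 5, 3, 2, 5]

Message polynomial: m(x) = 2 + 6·x + 1·x^2 (mod 13).
For each evaluation point α_i, compute m(α_i) mod 13:
  α_1 = 12: Horner steps 1 → 5 → 10, so m(12) = 10.
  α_2 = 2: Horner steps 1 → 8 → 5, so m(2) = 5.
  α_3 = 3: Horner steps 1 → 9 → 3, so m(3) = 3.
  α_4 = 7: Horner steps 1 → 0 → 2, so m(7) = 2.
  α_5 = 5: Horner steps 1 → 11 → 5, so m(5) = 5.
Codeword c = [10, 5, 3, 2, 5] ∈ F_13^5.


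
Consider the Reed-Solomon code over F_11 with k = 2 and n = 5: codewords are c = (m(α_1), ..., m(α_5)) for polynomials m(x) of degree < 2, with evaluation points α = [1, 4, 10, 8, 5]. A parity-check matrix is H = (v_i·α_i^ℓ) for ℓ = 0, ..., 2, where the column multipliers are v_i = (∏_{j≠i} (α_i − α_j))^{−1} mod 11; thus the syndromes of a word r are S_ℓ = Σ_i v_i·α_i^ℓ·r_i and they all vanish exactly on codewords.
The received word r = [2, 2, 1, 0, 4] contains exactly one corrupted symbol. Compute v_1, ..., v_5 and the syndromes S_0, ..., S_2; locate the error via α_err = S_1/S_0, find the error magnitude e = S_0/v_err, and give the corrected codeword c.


S = (3, 1, 4), error at position 2, error magnitude e = 4, c = [2, 9, 1, 0, 4].

Step 1: column multipliers v_i = (∏_{j≠i}(α_i − α_j))^{−1} mod 11.
  i = 1 (α = 1): (1−4)(1−10)(1−8)(1−5) = (−3)·(−9)·(−7)·(−4) = 756 ≡ 8, so v_1 = 8^{−1} = 7 (mod 11).
  i = 2 (α = 4): (4−1)(4−10)(4−8)(4−5) = 3·(−6)·(−4)·(−1) = −72 ≡ 5, so v_2 = 5^{−1} = 9 (mod 11).
  i = 3 (α = 10): (10−1)(10−4)(10−8)(10−5) = 9·6·2·5 = 540 ≡ 1, so v_3 = 1^{−1} = 1 (mod 11).
  i = 4 (α = 8): (8−1)(8−4)(8−10)(8−5) = 7·4·(−2)·3 = −168 ≡ 8, so v_4 = 8^{−1} = 7 (mod 11).
  i = 5 (α = 5): (5−1)(5−4)(5−10)(5−8) = 4·1·(−5)·(−3) = 60 ≡ 5, so v_5 = 5^{−1} = 9 (mod 11).
  v = [7, 9, 1, 7, 9].
Step 2: syndromes of r = [2, 2, 1, 0, 4] (all sums mod 11).
  S_0 = Σ v_i r_i = 7·2 + 9·2 + 1·1 + 7·0 + 9·4 = 69 ≡ 3.
  S_1 = Σ v_i α_i r_i = 7·1·2 + 9·4·2 + 1·10·1 + 7·8·0 + 9·5·4 = 276 ≡ 1.
  α_i^2 mod 11 = [1, 5, 1, 9, 3].
  S_2 = Σ v_i α_i^2 r_i = 7·1·2 + 9·5·2 + 1·1·1 + 7·9·0 + 9·3·4 = 213 ≡ 4.
  S = (3, 1, 4) ≠ 0, so r is not a codeword (an error is present).
Step 3: locate the error. For a single error e at position i, S_ℓ = v_i·e·α_i^ℓ, so α_err = S_1/S_0.
  S_0^{−1} = 3^{−1} = 4 (mod 11), so α_err = 1·4 = 4 ≡ 4 = α_2. Error position i = 2.
  Consistency check: S_2/S_1 = 4·1 = 4 ≡ 4 = α_err ✓ (single-error assumption holds).
Step 4: error magnitude e = S_0/v_2 = S_0·∏_{j≠2}(α_2 − α_j) = 3·5 = 15 ≡ 4 (mod 11).
Step 5: correct position 2: c_2 = r_2 − e = 2 − 4 ≡ 9 (mod 11). Hence c = [2, 9, 1, 0, 4].
  Check: interpolating c through the α_i gives m(x) = 7 + 6·x (degree < 2) with m(α_i) = c_i for every i, so c is indeed a codeword.


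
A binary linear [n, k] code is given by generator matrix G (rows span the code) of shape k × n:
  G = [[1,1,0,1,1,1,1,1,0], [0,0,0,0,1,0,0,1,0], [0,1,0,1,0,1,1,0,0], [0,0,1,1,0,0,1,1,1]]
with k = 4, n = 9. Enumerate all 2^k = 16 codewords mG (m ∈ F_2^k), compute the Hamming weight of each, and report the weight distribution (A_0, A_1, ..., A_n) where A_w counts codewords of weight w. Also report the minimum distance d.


Weight distribution: A_0 = 1, A_1 = 1, A_2 = 1, A_3 = 1, A_4 = 1, A_5 = 5, A_6 = 5, A_7 = 1. Minimum distance d = 1.

Enumerate all 2^4 = 16 messages m ∈ F_2^4.
For each, compute codeword c = mG in F_2^9, then tally its weight.
  m = 0000 → c = 000000000, weight = 0.
  m = 1000 → c = 110111110, weight = 7.
  m = 0100 → c = 000010010, weight = 2.
  m = 1100 → c = 110101100, weight = 5.
  m = 0010 → c = 010101100, weight = 4.
  m = 1010 → c = 100010010, weight = 3.
  m = 0110 → c = 010111110, weight = 6.
  m = 1110 → c = 100000000, weight = 1.
  m = 0001 → c = 001100111, weight = 5.
  m = 1001 → c = 111011001, weight = 6.
  m = 0101 → c = 001110101, weight = 5.
  m = 1101 → c = 111001011, weight = 6.
  m = 0011 → c = 011001011, weight = 5.
  m = 1011 → c = 101110101, weight = 6.
  m = 0111 → c = 011011001, weight = 5.
  m = 1111 → c = 101100111, weight = 6.
Tally weights:
  weight 0: 1 codewords.
  weight 1: 1 codewords.
  weight 2: 1 codewords.
  weight 3: 1 codewords.
  weight 4: 1 codewords.
  weight 5: 5 codewords.
  weight 6: 5 codewords.
  weight 7: 1 codewords.
Minimum distance d = smallest w > 0 with A_w > 0 = 1.
Sanity: Σ A_w = 16 = 2^4 = 16 ✓.


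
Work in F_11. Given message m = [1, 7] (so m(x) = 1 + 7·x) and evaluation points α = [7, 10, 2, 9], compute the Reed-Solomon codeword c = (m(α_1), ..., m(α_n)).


c = [6, 5, 4, 9]

Message polynomial: m(x) = 1 + 7·x (mod 11).
For each evaluation point α_i, compute m(α_i) mod 11:
  α_1 = 7: Horner steps 7 → 6, so m(7) = 6.
  α_2 = 10: Horner steps 7 → 5, so m(10) = 5.
  α_3 = 2: Horner steps 7 → 4, so m(2) = 4.
  α_4 = 9: Horner steps 7 → 9, so m(9) = 9.
Codeword c = [6, 5, 4, 9] ∈ F_11^4.


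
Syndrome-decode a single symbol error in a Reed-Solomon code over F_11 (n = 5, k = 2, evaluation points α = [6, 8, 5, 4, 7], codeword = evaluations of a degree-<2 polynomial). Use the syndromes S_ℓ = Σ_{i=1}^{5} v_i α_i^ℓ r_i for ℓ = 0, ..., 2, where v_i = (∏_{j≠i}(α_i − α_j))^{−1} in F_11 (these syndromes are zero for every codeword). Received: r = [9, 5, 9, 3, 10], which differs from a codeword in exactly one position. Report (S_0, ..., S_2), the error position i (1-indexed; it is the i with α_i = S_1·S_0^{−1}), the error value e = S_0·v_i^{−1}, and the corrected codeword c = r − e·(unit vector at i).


S = (4, 2, 1), error at position 1, error magnitude e = 5, c = [4, 5, 9, 3, 10].

Step 1: column multipliers v_i = (∏_{j≠i}(α_i − α_j))^{−1} mod 11.
  i = 1 (α = 6): (6−8)(6−5)(6−4)(6−7) = (−2)·1·2·(−1) = 4 ≡ 4, so v_1 = 4^{−1} = 3 (mod 11).
  i = 2 (α = 8): (8−6)(8−5)(8−4)(8−7) = 2·3·4·1 = 24 ≡ 2, so v_2 = 2^{−1} = 6 (mod 11).
  i = 3 (α = 5): (5−6)(5−8)(5−4)(5−7) = (−1)·(−3)·1·(−2) = −6 ≡ 5, so v_3 = 5^{−1} = 9 (mod 11).
  i = 4 (α = 4): (4−6)(4−8)(4−5)(4−7) = (−2)·(−4)·(−1)·(−3) = 24 ≡ 2, so v_4 = 2^{−1} = 6 (mod 11).
  i = 5 (α = 7): (7−6)(7−8)(7−5)(7−4) = 1·(−1)·2·3 = −6 ≡ 5, so v_5 = 5^{−1} = 9 (mod 11).
  v = [3, 6, 9, 6, 9].
Step 2: syndromes of r = [9, 5, 9, 3, 10] (all sums mod 11).
  S_0 = Σ v_i r_i = 3·9 + 6·5 + 9·9 + 6·3 + 9·10 = 246 ≡ 4.
  S_1 = Σ v_i α_i r_i = 3·6·9 + 6·8·5 + 9·5·9 + 6·4·3 + 9·7·10 = 1509 ≡ 2.
  α_i^2 mod 11 = [3, 9, 3, 5, 5].
  S_2 = Σ v_i α_i^2 r_i = 3·3·9 + 6·9·5 + 9·3·9 + 6·5·3 + 9·5·10 = 1134 ≡ 1.
  S = (4, 2, 1) ≠ 0, so r is not a codeword (an error is present).
Step 3: locate the error. For a single error e at position i, S_ℓ = v_i·e·α_i^ℓ, so α_err = S_1/S_0.
  S_0^{−1} = 4^{−1} = 3 (mod 11), so α_err = 2·3 = 6 ≡ 6 = α_1. Error position i = 1.
  Consistency check: S_2/S_1 = 1·6 = 6 ≡ 6 = α_err ✓ (single-error assumption holds).
Step 4: error magnitude e = S_0/v_1 = S_0·∏_{j≠1}(α_1 − α_j) = 4·4 = 16 ≡ 5 (mod 11).
Step 5: correct position 1: c_1 = r_1 − e = 9 − 5 ≡ 4 (mod 11). Hence c = [4, 5, 9, 3, 10].
  Check: interpolating c through the α_i gives m(x) = 1 + 6·x (degree < 2) with m(α_i) = c_i for every i, so c is indeed a codeword.


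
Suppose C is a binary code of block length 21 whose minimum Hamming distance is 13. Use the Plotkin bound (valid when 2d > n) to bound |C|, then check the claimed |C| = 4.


Plotkin bound M ≤ 4; given |C| = 4 ≤ bound (satisfied).

Check applicability: 2d = 26, n = 21.
2d − n = 5 > 0, so Plotkin applies.
Compute d/(2d−n) = 13/5 ≈ 2.6000.
⌊d/(2d−n)⌋ = 2.
Plotkin bound: M ≤ 2·2 = 4.
Given |C| = 4, check: satisfied.
This |C| is at the Plotkin bound.


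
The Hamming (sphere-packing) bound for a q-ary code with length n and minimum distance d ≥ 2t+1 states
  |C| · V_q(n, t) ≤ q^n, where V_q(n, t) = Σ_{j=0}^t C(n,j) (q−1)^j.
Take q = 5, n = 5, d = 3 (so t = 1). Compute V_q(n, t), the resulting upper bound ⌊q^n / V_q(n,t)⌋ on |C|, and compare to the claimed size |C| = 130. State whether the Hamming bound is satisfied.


V_q(n, t) = 21, q^n = 3125, Hamming bound = 148, |C| = 130 ≤ bound (satisfied).

Step 1: Compute V_q(n, t) = Σ_{j=0}^1 C(n, j) (q−1)^j.
  j = 0: C(5,0)·(4)^0 = 1·1 = 1.
  j = 1: C(5,1)·(4)^1 = 5·4 = 20.
  V_q(n, t) = 1 + 20 = 21.
Step 2: q^n = 5^5 = 3125.
Step 3: Hamming bound ⌊q^n / V_q(n,t)⌋ = ⌊3125/21⌋ = 148.
Step 4: Compare |C| = 130 to 148: satisfied.
The claimed |C| lies below the Hamming bound.


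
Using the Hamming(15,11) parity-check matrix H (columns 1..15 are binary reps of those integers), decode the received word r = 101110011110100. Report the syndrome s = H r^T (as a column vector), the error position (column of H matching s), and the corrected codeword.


s = (1, 1, 1, 0)^T, error position = 14, corrected codeword c = 101110011110110

Compute s = H r^T mod 2 one row at a time:
  s_1 = 1 + 1 + 1 + 1 + 0 + 1 + 0 + 0 = 5 ≡ 1 (mod 2).
  s_2 = 1 + 1 + 0 + 0 + 0 + 1 + 0 + 0 = 3 ≡ 1 (mod 2).
  s_3 = 0 + 1 + 0 + 0 + 1 + 1 + 0 + 0 = 3 ≡ 1 (mod 2).
  s_4 = 1 + 1 + 1 + 0 + 1 + 1 + 1 + 0 = 6 ≡ 0 (mod 2).
s = (1, 1, 1, 0)^T — this equals column 14 of H (binary 1110), so error is at position 14.
Correct: flip bit 14 of r = 101110011110100 to get c = 101110011110110.


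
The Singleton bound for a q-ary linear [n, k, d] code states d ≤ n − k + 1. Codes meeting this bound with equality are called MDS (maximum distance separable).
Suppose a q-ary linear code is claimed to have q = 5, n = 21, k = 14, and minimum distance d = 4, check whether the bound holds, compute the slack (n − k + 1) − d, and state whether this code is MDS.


Singleton RHS = n − k + 1 = 8, slack = 4, bound satisfied, not MDS.

Singleton bound: d ≤ n − k + 1.
Here n = 21, k = 14, so n − k + 1 = 8.
Given d = 4, check d ≤ 8: YES.
Slack = (n − k + 1) − d = 4.
The code is NOT MDS (slack = 4 > 0).
Description: the claimed parameters are [21, 14, 4]_5; such a code would be non-MDS.


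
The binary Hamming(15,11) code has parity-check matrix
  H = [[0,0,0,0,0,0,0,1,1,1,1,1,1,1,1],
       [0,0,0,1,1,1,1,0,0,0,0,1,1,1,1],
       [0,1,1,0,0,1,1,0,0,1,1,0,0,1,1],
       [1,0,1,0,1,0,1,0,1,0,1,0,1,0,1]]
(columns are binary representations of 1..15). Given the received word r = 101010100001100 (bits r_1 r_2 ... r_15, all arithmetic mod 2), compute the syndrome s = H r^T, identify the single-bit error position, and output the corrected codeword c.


s = (0, 0, 0, 1)^T, error position = 1, corrected codeword c = 001010100001100

Compute s = H r^T mod 2 one row at a time:
  s_1 = 0 + 0 + 0 + 0 + 1 + 1 + 0 + 0 = 2 ≡ 0 (mod 2).
  s_2 = 0 + 1 + 0 + 1 + 1 + 1 + 0 + 0 = 4 ≡ 0 (mod 2).
  s_3 = 0 + 1 + 0 + 1 + 0 + 0 + 0 + 0 = 2 ≡ 0 (mod 2).
  s_4 = 1 + 1 + 1 + 1 + 0 + 0 + 1 + 0 = 5 ≡ 1 (mod 2).
s = (0, 0, 0, 1)^T — this equals column 1 of H (binary 0001), so error is at position 1.
Correct: flip bit 1 of r = 101010100001100 to get c = 001010100001100.


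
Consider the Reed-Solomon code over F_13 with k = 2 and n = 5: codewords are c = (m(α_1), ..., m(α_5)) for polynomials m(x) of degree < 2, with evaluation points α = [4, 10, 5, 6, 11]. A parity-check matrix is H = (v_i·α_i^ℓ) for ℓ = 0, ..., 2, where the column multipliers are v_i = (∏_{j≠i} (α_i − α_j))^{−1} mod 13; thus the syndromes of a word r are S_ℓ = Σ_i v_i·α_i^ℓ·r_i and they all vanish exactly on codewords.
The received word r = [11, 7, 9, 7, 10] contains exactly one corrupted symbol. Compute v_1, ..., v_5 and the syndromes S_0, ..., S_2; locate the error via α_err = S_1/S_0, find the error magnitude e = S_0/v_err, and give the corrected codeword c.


S = (6, 8, 2), error at position 2, error magnitude e = 8, c = [11, 12, 9, 7, 10].

Step 1: column multipliers v_i = (∏_{j≠i}(α_i − α_j))^{−1} mod 13.
  i = 1 (α = 4): (4−10)(4−5)(4−6)(4−11) = (−6)·(−1)·(−2)·(−7) = 84 ≡ 6, so v_1 = 6^{−1} = 11 (mod 13).
  i = 2 (α = 10): (10−4)(10−5)(10−6)(10−11) = 6·5·4·(−1) = −120 ≡ 10, so v_2 = 10^{−1} = 4 (mod 13).
  i = 3 (α = 5): (5−4)(5−10)(5−6)(5−11) = 1·(−5)·(−1)·(−6) = −30 ≡ 9, so v_3 = 9^{−1} = 3 (mod 13).
  i = 4 (α = 6): (6−4)(6−10)(6−5)(6−11) = 2·(−4)·1·(−5) = 40 ≡ 1, so v_4 = 1^{−1} = 1 (mod 13).
  i = 5 (α = 11): (11−4)(11−10)(11−5)(11−6) = 7·1·6·5 = 210 ≡ 2, so v_5 = 2^{−1} = 7 (mod 13).
  v = [11, 4, 3, 1, 7].
Step 2: syndromes of r = [11, 7, 9, 7, 10] (all sums mod 13).
  S_0 = Σ v_i r_i = 11·11 + 4·7 + 3·9 + 1·7 + 7·10 = 253 ≡ 6.
  S_1 = Σ v_i α_i r_i = 11·4·11 + 4·10·7 + 3·5·9 + 1·6·7 + 7·11·10 = 1711 ≡ 8.
  α_i^2 mod 13 = [3, 9, 12, 10, 4].
  S_2 = Σ v_i α_i^2 r_i = 11·3·11 + 4·9·7 + 3·12·9 + 1·10·7 + 7·4·10 = 1289 ≡ 2.
  S = (6, 8, 2) ≠ 0, so r is not a codeword (an error is present).
Step 3: locate the error. For a single error e at position i, S_ℓ = v_i·e·α_i^ℓ, so α_err = S_1/S_0.
  S_0^{−1} = 6^{−1} = 11 (mod 13), so α_err = 8·11 = 88 ≡ 10 = α_2. Error position i = 2.
  Consistency check: S_2/S_1 = 2·5 = 10 ≡ 10 = α_err ✓ (single-error assumption holds).
Step 4: error magnitude e = S_0/v_2 = S_0·∏_{j≠2}(α_2 − α_j) = 6·10 = 60 ≡ 8 (mod 13).
Step 5: correct position 2: c_2 = r_2 − e = 7 − 8 ≡ 12 (mod 13). Hence c = [11, 12, 9, 7, 10].
  Check: interpolating c through the α_i gives m(x) = 6 + 11·x (degree < 2) with m(α_i) = c_i for every i, so c is indeed a codeword.


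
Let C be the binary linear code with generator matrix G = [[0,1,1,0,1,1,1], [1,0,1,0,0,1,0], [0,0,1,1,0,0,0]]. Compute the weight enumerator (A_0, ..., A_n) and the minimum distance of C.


Weight distribution: A_0 = 1, A_2 = 1, A_3 = 2, A_4 = 1, A_5 = 2, A_6 = 1. Minimum distance d = 2.

Enumerate all 2^3 = 8 messages m ∈ F_2^3.
For each, compute codeword c = mG in F_2^7, then tally its weight.
  m = 000 → c = 0000000, weight = 0.
  m = 100 → c = 0110111, weight = 5.
  m = 010 → c = 1010010, weight = 3.
  m = 110 → c = 1100101, weight = 4.
  m = 001 → c = 0011000, weight = 2.
  m = 101 → c = 0101111, weight = 5.
  m = 011 → c = 1001010, weight = 3.
  m = 111 → c = 1111101, weight = 6.
Tally weights:
  weight 0: 1 codewords.
  weight 2: 1 codewords.
  weight 3: 2 codewords.
  weight 4: 1 codewords.
  weight 5: 2 codewords.
  weight 6: 1 codewords.
Minimum distance d = smallest w > 0 with A_w > 0 = 2.
Sanity: Σ A_w = 8 = 2^3 = 8 ✓.


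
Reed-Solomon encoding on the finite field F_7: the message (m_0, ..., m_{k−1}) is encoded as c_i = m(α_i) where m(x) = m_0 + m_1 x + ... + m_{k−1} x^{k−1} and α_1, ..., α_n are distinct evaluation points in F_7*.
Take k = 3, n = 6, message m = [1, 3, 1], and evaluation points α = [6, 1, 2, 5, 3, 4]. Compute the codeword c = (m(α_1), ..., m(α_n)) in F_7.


c = [6, 5, 4, 6, 5, 1]

Message polynomial: m(x) = 1 + 3·x + 1·x^2 (mod 7).
For each evaluation point α_i, compute m(α_i) mod 7:
  α_1 = 6: Horner steps 1 → 2 → 6, so m(6) = 6.
  α_2 = 1: Horner steps 1 → 4 → 5, so m(1) = 5.
  α_3 = 2: Horner steps 1 → 5 → 4, so m(2) = 4.
  α_4 = 5: Horner steps 1 → 1 → 6, so m(5) = 6.
  α_5 = 3: Horner steps 1 → 6 → 5, so m(3) = 5.
  α_6 = 4: Horner steps 1 → 0 → 1, so m(4) = 1.
Codeword c = [6, 5, 4, 6, 5, 1] ∈ F_7^6.


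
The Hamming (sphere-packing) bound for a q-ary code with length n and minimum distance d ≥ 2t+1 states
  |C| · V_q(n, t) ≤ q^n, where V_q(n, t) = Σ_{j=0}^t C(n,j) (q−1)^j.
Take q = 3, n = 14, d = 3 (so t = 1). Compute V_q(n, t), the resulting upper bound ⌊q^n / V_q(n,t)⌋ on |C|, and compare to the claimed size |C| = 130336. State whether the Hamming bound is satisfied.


V_q(n, t) = 29, q^n = 4782969, Hamming bound = 164929, |C| = 130336 ≤ bound (satisfied).

Step 1: Compute V_q(n, t) = Σ_{j=0}^1 C(n, j) (q−1)^j.
  j = 0: C(14,0)·(2)^0 = 1·1 = 1.
  j = 1: C(14,1)·(2)^1 = 14·2 = 28.
  V_q(n, t) = 1 + 28 = 29.
Step 2: q^n = 3^14 = 4782969.
Step 3: Hamming bound ⌊q^n / V_q(n,t)⌋ = ⌊4782969/29⌋ = 164929.
Step 4: Compare |C| = 130336 to 164929: satisfied.
The claimed |C| lies below the Hamming bound.


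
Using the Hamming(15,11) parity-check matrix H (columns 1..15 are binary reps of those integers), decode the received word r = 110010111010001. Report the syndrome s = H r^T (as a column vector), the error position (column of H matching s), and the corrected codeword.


s = (0, 1, 0, 0)^T, error position = 4, corrected codeword c = 110110111010001

Compute s = H r^T mod 2 one row at a time:
  s_1 = 1 + 1 + 0 + 1 + 0 + 0 + 0 + 1 = 4 ≡ 0 (mod 2).
  s_2 = 0 + 1 + 0 + 1 + 0 + 0 + 0 + 1 = 3 ≡ 1 (mod 2).
  s_3 = 1 + 0 + 0 + 1 + 0 + 1 + 0 + 1 = 4 ≡ 0 (mod 2).
  s_4 = 1 + 0 + 1 + 1 + 1 + 1 + 0 + 1 = 6 ≡ 0 (mod 2).
s = (0, 1, 0, 0)^T — this equals column 4 of H (binary 0100), so error is at position 4.
Correct: flip bit 4 of r = 110010111010001 to get c = 110110111010001.


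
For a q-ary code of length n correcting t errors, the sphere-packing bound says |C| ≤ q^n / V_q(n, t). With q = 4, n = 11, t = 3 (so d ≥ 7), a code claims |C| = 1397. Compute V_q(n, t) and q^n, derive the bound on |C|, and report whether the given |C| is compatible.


V_q(n, t) = 4984, q^n = 4194304, Hamming bound = 841, |C| = 1397 > bound (violated).

Step 1: Compute V_q(n, t) = Σ_{j=0}^3 C(n, j) (q−1)^j.
  j = 0: C(11,0)·(3)^0 = 1·1 = 1.
  j = 1: C(11,1)·(3)^1 = 11·3 = 33.
  j = 2: C(11,2)·(3)^2 = 55·9 = 495.
  j = 3: C(11,3)·(3)^3 = 165·27 = 4455.
  V_q(n, t) = 1 + 33 + 495 + 4455 = 4984.
Step 2: q^n = 4^11 = 4194304.
Step 3: Hamming bound ⌊q^n / V_q(n,t)⌋ = ⌊4194304/4984⌋ = 841.
Step 4: Compare |C| = 1397 to 841: violated.
The claimed |C| lies above the Hamming bound, so no 4-ary code of length 11 with d ≥ 7 can have 1397 codewords.


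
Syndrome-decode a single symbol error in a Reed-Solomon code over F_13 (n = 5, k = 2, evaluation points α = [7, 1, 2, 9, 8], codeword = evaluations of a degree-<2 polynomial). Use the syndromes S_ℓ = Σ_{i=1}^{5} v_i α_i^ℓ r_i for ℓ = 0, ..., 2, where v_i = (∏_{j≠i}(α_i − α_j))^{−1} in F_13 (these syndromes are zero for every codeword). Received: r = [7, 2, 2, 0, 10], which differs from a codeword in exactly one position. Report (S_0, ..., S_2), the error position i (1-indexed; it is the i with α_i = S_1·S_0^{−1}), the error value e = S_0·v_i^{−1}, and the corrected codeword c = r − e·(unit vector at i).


S = (8, 3, 6), error at position 3, error magnitude e = 10, c = [7, 2, 5, 0, 10].

Step 1: column multipliers v_i = (∏_{j≠i}(α_i − α_j))^{−1} mod 13.
  i = 1 (α = 7): (7−1)(7−2)(7−9)(7−8) = 6·5·(−2)·(−1) = 60 ≡ 8, so v_1 = 8^{−1} = 5 (mod 13).
  i = 2 (α = 1): (1−7)(1−2)(1−9)(1−8) = (−6)·(−1)·(−8)·(−7) = 336 ≡ 11, so v_2 = 11^{−1} = 6 (mod 13).
  i = 3 (α = 2): (2−7)(2−1)(2−9)(2−8) = (−5)·1·(−7)·(−6) = −210 ≡ 11, so v_3 = 11^{−1} = 6 (mod 13).
  i = 4 (α = 9): (9−7)(9−1)(9−2)(9−8) = 2·8·7·1 = 112 ≡ 8, so v_4 = 8^{−1} = 5 (mod 13).
  i = 5 (α = 8): (8−7)(8−1)(8−2)(8−9) = 1·7·6·(−1) = −42 ≡ 10, so v_5 = 10^{−1} = 4 (mod 13).
  v = [5, 6, 6, 5, 4].
Step 2: syndromes of r = [7, 2, 2, 0, 10] (all sums mod 13).
  S_0 = Σ v_i r_i = 5·7 + 6·2 + 6·2 + 5·0 + 4·10 = 99 ≡ 8.
  S_1 = Σ v_i α_i r_i = 5·7·7 + 6·1·2 + 6·2·2 + 5·9·0 + 4·8·10 = 601 ≡ 3.
  α_i^2 mod 13 = [10, 1, 4, 3, 12].
  S_2 = Σ v_i α_i^2 r_i = 5·10·7 + 6·1·2 + 6·4·2 + 5·3·0 + 4·12·10 = 890 ≡ 6.
  S = (8, 3, 6) ≠ 0, so r is not a codeword (an error is present).
Step 3: locate the error. For a single error e at position i, S_ℓ = v_i·e·α_i^ℓ, so α_err = S_1/S_0.
  S_0^{−1} = 8^{−1} = 5 (mod 13), so α_err = 3·5 = 15 ≡ 2 = α_3. Error position i = 3.
  Consistency check: S_2/S_1 = 6·9 = 54 ≡ 2 = α_err ✓ (single-error assumption holds).
Step 4: error magnitude e = S_0/v_3 = S_0·∏_{j≠3}(α_3 − α_j) = 8·11 = 88 ≡ 10 (mod 13).
Step 5: correct position 3: c_3 = r_3 − e = 2 − 10 ≡ 5 (mod 13). Hence c = [7, 2, 5, 0, 10].
  Check: interpolating c through the α_i gives m(x) = 12 + 3·x (degree < 2) with m(α_i) = c_i for every i, so c is indeed a codeword.


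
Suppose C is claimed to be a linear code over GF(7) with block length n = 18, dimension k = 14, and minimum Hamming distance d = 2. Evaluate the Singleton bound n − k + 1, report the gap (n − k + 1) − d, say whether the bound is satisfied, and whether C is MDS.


Singleton RHS = n − k + 1 = 5, slack = 3, bound satisfied, not MDS.

Singleton bound: d ≤ n − k + 1.
Here n = 18, k = 14, so n − k + 1 = 5.
Given d = 2, check d ≤ 5: YES.
Slack = (n − k + 1) − d = 3.
The code is NOT MDS (slack = 3 > 0).
Description: the claimed parameters are [18, 14, 2]_7; such a code would be non-MDS.


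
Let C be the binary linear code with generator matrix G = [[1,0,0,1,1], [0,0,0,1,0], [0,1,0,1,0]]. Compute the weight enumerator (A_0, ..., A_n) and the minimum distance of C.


Weight distribution: A_0 = 1, A_1 = 2, A_2 = 2, A_3 = 2, A_4 = 1. Minimum distance d = 1.

Enumerate all 2^3 = 8 messages m ∈ F_2^3.
For each, compute codeword c = mG in F_2^5, then tally its weight.
  m = 000 → c = 00000, weight = 0.
  m = 100 → c = 10011, weight = 3.
  m = 010 → c = 00010, weight = 1.
  m = 110 → c = 10001, weight = 2.
  m = 001 → c = 01010, weight = 2.
  m = 101 → c = 11001, weight = 3.
  m = 011 → c = 01000, weight = 1.
  m = 111 → c = 11011, weight = 4.
Tally weights:
  weight 0: 1 codewords.
  weight 1: 2 codewords.
  weight 2: 2 codewords.
  weight 3: 2 codewords.
  weight 4: 1 codewords.
Minimum distance d = smallest w > 0 with A_w > 0 = 1.
Sanity: Σ A_w = 8 = 2^3 = 8 ✓.


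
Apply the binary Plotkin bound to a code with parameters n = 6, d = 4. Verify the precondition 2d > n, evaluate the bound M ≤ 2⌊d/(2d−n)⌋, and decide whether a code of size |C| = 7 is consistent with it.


Plotkin bound M ≤ 4; given |C| = 7 > bound (violated).

Check applicability: 2d = 8, n = 6.
2d − n = 2 > 0, so Plotkin applies.
Compute d/(2d−n) = 4/2 ≈ 2.0000.
⌊d/(2d−n)⌋ = 2.
Plotkin bound: M ≤ 2·2 = 4.
Given |C| = 7, check: VIOLATED.
This |C| is above the Plotkin bound, so no binary code with n = 6, d = 4 and 7 codewords exists.


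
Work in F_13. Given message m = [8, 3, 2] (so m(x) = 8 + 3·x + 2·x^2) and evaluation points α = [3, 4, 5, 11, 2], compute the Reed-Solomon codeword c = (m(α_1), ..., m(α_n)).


c = [9, 0, 8, 10, 9]

Message polynomial: m(x) = 8 + 3·x + 2·x^2 (mod 13).
For each evaluation point α_i, compute m(α_i) mod 13:
  α_1 = 3: Horner steps 2 → 9 → 9, so m(3) = 9.
  α_2 = 4: Horner steps 2 → 11 → 0, so m(4) = 0.
  α_3 = 5: Horner steps 2 → 0 → 8, so m(5) = 8.
  α_4 = 11: Horner steps 2 → 12 → 10, so m(11) = 10.
  α_5 = 2: Horner steps 2 → 7 → 9, so m(2) = 9.
Codeword c = [9, 0, 8, 10, 9] ∈ F_13^5.


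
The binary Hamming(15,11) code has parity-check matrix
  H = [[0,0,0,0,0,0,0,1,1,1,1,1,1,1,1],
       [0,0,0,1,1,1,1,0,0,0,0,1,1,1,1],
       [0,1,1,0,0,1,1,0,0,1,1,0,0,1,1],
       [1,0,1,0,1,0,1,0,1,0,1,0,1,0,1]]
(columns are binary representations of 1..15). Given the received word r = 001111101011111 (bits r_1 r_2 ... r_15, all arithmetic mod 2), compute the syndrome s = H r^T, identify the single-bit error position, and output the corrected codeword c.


s = (0, 0, 0, 1)^T, error position = 1, corrected codeword c = 101111101011111

Compute s = H r^T mod 2 one row at a time:
  s_1 = 0 + 1 + 0 + 1 + 1 + 1 + 1 + 1 = 6 ≡ 0 (mod 2).
  s_2 = 1 + 1 + 1 + 1 + 1 + 1 + 1 + 1 = 8 ≡ 0 (mod 2).
  s_3 = 0 + 1 + 1 + 1 + 0 + 1 + 1 + 1 = 6 ≡ 0 (mod 2).
  s_4 = 0 + 1 + 1 + 1 + 1 + 1 + 1 + 1 = 7 ≡ 1 (mod 2).
s = (0, 0, 0, 1)^T — this equals column 1 of H (binary 0001), so error is at position 1.
Correct: flip bit 1 of r = 001111101011111 to get c = 101111101011111.


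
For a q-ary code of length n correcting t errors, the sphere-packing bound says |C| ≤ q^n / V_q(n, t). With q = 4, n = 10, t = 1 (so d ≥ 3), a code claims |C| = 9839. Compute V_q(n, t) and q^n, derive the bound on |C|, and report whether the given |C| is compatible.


V_q(n, t) = 31, q^n = 1048576, Hamming bound = 33825, |C| = 9839 ≤ bound (satisfied).

Step 1: Compute V_q(n, t) = Σ_{j=0}^1 C(n, j) (q−1)^j.
  j = 0: C(10,0)·(3)^0 = 1·1 = 1.
  j = 1: C(10,1)·(3)^1 = 10·3 = 30.
  V_q(n, t) = 1 + 30 = 31.
Step 2: q^n = 4^10 = 1048576.
Step 3: Hamming bound ⌊q^n / V_q(n,t)⌋ = ⌊1048576/31⌋ = 33825.
Step 4: Compare |C| = 9839 to 33825: satisfied.
The claimed |C| lies below the Hamming bound.


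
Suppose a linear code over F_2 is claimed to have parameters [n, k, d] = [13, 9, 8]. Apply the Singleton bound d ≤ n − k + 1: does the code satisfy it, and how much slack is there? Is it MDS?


Singleton RHS = n − k + 1 = 5, slack = -3, bound violated (no such code; not MDS).

Singleton bound: d ≤ n − k + 1.
Here n = 13, k = 9, so n − k + 1 = 5.
Given d = 8, check d ≤ 5: NO.
Slack = (n − k + 1) − d = -3.
The slack is negative: d = 8 exceeds n − k + 1 = 5 by 3, so the Singleton bound is violated and no linear [13, 9, 8]_2 code can exist. In particular it is not MDS (MDS requires d = n − k + 1 exactly).
Description: the claimed parameters are [13, 9, 8]_2; such a code would be impossible (violates the Singleton bound).


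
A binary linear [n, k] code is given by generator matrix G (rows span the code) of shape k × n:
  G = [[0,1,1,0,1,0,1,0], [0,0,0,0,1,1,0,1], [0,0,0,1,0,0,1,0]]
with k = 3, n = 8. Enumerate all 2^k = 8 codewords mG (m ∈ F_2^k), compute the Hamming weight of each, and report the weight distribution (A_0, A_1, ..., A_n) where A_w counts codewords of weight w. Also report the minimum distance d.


Weight distribution: A_0 = 1, A_2 = 1, A_3 = 1, A_4 = 2, A_5 = 3. Minimum distance d = 2.

Enumerate all 2^3 = 8 messages m ∈ F_2^3.
For each, compute codeword c = mG in F_2^8, then tally its weight.
  m = 000 → c = 00000000, weight = 0.
  m = 100 → c = 01101010, weight = 4.
  m = 010 → c = 00001101, weight = 3.
  m = 110 → c = 01100111, weight = 5.
  m = 001 → c = 00010010, weight = 2.
  m = 101 → c = 01111000, weight = 4.
  m = 011 → c = 00011111, weight = 5.
  m = 111 → c = 01110101, weight = 5.
Tally weights:
  weight 0: 1 codewords.
  weight 2: 1 codewords.
  weight 3: 1 codewords.
  weight 4: 2 codewords.
  weight 5: 3 codewords.
Minimum distance d = smallest w > 0 with A_w > 0 = 2.
Sanity: Σ A_w = 8 = 2^3 = 8 ✓.
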